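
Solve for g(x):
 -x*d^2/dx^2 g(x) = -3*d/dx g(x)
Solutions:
 g(x) = C1 + C2*x^4


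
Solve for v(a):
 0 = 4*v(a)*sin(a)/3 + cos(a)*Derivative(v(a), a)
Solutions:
 v(a) = C1*cos(a)^(4/3)


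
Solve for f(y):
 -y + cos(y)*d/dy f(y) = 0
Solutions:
 f(y) = C1 + Integral(y/cos(y), y)


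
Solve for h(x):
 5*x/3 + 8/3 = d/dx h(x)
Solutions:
 h(x) = C1 + 5*x^2/6 + 8*x/3


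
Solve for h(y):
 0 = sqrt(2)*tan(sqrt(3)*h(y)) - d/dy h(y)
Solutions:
 h(y) = sqrt(3)*(pi - asin(C1*exp(sqrt(6)*y)))/3
 h(y) = sqrt(3)*asin(C1*exp(sqrt(6)*y))/3


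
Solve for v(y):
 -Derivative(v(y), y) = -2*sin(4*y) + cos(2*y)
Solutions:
 v(y) = C1 - sin(2*y)/2 - cos(4*y)/2


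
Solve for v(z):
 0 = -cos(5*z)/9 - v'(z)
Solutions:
 v(z) = C1 - sin(5*z)/45


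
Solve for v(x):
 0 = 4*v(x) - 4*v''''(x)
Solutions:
 v(x) = C1*exp(-x) + C2*exp(x) + C3*sin(x) + C4*cos(x)


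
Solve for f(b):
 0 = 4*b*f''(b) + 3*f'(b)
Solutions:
 f(b) = C1 + C2*b^(1/4)


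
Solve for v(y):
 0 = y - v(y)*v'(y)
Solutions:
 v(y) = -sqrt(C1 + y^2)
 v(y) = sqrt(C1 + y^2)


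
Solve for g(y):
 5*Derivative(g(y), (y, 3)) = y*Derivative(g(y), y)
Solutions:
 g(y) = C1 + Integral(C2*airyai(5^(2/3)*y/5) + C3*airybi(5^(2/3)*y/5), y)


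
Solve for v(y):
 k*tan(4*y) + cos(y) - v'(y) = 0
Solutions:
 v(y) = C1 - k*log(cos(4*y))/4 + sin(y)


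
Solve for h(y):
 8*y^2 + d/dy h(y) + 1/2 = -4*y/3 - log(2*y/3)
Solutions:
 h(y) = C1 - 8*y^3/3 - 2*y^2/3 - y*log(y) + y*log(3/2) + y/2


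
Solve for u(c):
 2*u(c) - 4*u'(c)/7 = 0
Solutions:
 u(c) = C1*exp(7*c/2)


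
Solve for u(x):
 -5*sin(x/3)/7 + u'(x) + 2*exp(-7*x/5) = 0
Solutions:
 u(x) = C1 - 15*cos(x/3)/7 + 10*exp(-7*x/5)/7


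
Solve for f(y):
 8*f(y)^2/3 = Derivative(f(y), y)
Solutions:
 f(y) = -3/(C1 + 8*y)


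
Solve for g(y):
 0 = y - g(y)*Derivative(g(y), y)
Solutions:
 g(y) = -sqrt(C1 + y^2)
 g(y) = sqrt(C1 + y^2)


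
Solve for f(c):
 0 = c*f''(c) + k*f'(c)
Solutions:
 f(c) = C1 + c^(1 - re(k))*(C2*sin(log(c)*Abs(im(k))) + C3*cos(log(c)*im(k)))


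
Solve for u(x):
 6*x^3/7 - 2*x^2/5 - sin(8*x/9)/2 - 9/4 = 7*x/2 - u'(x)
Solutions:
 u(x) = C1 - 3*x^4/14 + 2*x^3/15 + 7*x^2/4 + 9*x/4 - 9*cos(8*x/9)/16


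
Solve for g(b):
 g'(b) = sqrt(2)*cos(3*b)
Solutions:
 g(b) = C1 + sqrt(2)*sin(3*b)/3


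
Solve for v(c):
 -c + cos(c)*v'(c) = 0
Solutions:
 v(c) = C1 + Integral(c/cos(c), c)


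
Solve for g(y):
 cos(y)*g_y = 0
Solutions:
 g(y) = C1


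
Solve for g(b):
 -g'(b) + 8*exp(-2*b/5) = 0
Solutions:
 g(b) = C1 - 20*exp(-2*b/5)


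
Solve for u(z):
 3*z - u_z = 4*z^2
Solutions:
 u(z) = C1 - 4*z^3/3 + 3*z^2/2


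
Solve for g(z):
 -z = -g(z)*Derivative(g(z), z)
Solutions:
 g(z) = -sqrt(C1 + z^2)
 g(z) = sqrt(C1 + z^2)


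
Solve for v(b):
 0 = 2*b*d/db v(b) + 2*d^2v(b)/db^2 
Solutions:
 v(b) = C1 + C2*erf(sqrt(2)*b/2)


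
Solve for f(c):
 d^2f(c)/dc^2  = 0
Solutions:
 f(c) = C1 + C2*c


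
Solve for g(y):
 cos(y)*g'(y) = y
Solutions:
 g(y) = C1 + Integral(y/cos(y), y)


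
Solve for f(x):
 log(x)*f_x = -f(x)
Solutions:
 f(x) = C1*exp(-li(x))


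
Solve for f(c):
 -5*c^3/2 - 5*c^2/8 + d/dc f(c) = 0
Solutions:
 f(c) = C1 + 5*c^4/8 + 5*c^3/24


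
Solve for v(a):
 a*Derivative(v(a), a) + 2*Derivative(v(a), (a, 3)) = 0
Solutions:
 v(a) = C1 + Integral(C2*airyai(-2^(2/3)*a/2) + C3*airybi(-2^(2/3)*a/2), a)


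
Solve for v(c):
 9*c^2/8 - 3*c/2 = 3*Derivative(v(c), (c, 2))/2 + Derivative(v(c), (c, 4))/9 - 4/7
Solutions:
 v(c) = C1 + C2*c + C3*sin(3*sqrt(6)*c/2) + C4*cos(3*sqrt(6)*c/2) + c^4/16 - c^3/6 + 17*c^2/126


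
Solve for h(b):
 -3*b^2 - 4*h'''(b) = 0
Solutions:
 h(b) = C1 + C2*b + C3*b^2 - b^5/80


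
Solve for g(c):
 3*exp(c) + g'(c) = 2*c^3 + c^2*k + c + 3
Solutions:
 g(c) = C1 + c^4/2 + c^3*k/3 + c^2/2 + 3*c - 3*exp(c)


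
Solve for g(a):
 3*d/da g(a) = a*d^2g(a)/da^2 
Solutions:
 g(a) = C1 + C2*a^4


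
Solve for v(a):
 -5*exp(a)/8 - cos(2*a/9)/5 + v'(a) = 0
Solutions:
 v(a) = C1 + 5*exp(a)/8 + 9*sin(2*a/9)/10


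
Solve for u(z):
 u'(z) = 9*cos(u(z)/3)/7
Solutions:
 -9*z/7 - 3*log(sin(u(z)/3) - 1)/2 + 3*log(sin(u(z)/3) + 1)/2 = C1


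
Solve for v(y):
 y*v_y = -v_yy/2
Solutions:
 v(y) = C1 + C2*erf(y)


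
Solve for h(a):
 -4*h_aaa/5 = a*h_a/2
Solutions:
 h(a) = C1 + Integral(C2*airyai(-5^(1/3)*a/2) + C3*airybi(-5^(1/3)*a/2), a)


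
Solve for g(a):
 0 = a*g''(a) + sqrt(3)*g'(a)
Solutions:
 g(a) = C1 + C2*a^(1 - sqrt(3))


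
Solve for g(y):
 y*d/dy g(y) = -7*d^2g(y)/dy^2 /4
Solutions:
 g(y) = C1 + C2*erf(sqrt(14)*y/7)


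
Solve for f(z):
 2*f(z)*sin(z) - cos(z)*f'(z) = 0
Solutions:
 f(z) = C1/cos(z)^2


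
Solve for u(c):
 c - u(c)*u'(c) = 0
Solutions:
 u(c) = -sqrt(C1 + c^2)
 u(c) = sqrt(C1 + c^2)


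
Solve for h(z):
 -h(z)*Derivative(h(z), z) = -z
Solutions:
 h(z) = -sqrt(C1 + z^2)
 h(z) = sqrt(C1 + z^2)


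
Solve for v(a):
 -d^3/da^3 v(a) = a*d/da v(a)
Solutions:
 v(a) = C1 + Integral(C2*airyai(-a) + C3*airybi(-a), a)


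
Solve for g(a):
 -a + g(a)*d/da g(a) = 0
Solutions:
 g(a) = -sqrt(C1 + a^2)
 g(a) = sqrt(C1 + a^2)


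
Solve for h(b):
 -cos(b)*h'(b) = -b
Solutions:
 h(b) = C1 + Integral(b/cos(b), b)


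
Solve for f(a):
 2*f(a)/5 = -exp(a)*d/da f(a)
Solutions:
 f(a) = C1*exp(2*exp(-a)/5)


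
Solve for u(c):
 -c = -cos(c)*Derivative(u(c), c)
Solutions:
 u(c) = C1 + Integral(c/cos(c), c)


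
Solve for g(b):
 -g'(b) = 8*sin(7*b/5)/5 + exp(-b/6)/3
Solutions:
 g(b) = C1 + 8*cos(7*b/5)/7 + 2*exp(-b/6)


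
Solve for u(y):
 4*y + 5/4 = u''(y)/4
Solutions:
 u(y) = C1 + C2*y + 8*y^3/3 + 5*y^2/2


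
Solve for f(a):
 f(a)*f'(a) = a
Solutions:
 f(a) = -sqrt(C1 + a^2)
 f(a) = sqrt(C1 + a^2)


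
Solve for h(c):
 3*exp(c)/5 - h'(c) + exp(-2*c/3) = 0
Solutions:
 h(c) = C1 + 3*exp(c)/5 - 3*exp(-2*c/3)/2


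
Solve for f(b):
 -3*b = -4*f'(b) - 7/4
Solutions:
 f(b) = C1 + 3*b^2/8 - 7*b/16


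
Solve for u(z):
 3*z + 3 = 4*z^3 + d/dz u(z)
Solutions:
 u(z) = C1 - z^4 + 3*z^2/2 + 3*z


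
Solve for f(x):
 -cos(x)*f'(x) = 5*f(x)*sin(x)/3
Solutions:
 f(x) = C1*cos(x)^(5/3)


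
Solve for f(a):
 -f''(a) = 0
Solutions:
 f(a) = C1 + C2*a


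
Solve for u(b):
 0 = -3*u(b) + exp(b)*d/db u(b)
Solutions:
 u(b) = C1*exp(-3*exp(-b))


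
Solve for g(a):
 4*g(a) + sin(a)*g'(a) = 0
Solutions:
 g(a) = C1*(cos(a)^2 + 2*cos(a) + 1)/(cos(a)^2 - 2*cos(a) + 1)


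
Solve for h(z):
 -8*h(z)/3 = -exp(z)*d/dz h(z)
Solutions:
 h(z) = C1*exp(-8*exp(-z)/3)


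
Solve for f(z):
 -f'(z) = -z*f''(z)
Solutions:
 f(z) = C1 + C2*z^2


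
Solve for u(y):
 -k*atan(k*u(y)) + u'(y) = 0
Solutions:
 Integral(1/atan(_y*k), (_y, u(y))) = C1 + k*y


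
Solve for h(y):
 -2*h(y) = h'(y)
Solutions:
 h(y) = C1*exp(-2*y)


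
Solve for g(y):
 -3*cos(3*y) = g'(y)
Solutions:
 g(y) = C1 - sin(3*y)


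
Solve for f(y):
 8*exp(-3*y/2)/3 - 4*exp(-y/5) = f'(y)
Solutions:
 f(y) = C1 - 16*exp(-3*y/2)/9 + 20*exp(-y/5)


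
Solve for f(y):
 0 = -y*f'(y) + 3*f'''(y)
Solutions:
 f(y) = C1 + Integral(C2*airyai(3^(2/3)*y/3) + C3*airybi(3^(2/3)*y/3), y)


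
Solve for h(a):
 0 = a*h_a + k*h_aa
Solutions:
 h(a) = C1 + C2*sqrt(k)*erf(sqrt(2)*a*sqrt(1/k)/2)


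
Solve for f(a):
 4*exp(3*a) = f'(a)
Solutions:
 f(a) = C1 + 4*exp(3*a)/3


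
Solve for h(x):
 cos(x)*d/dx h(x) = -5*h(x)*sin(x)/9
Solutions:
 h(x) = C1*cos(x)^(5/9)


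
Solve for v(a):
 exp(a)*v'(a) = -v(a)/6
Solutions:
 v(a) = C1*exp(exp(-a)/6)


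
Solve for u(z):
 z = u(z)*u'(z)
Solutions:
 u(z) = -sqrt(C1 + z^2)
 u(z) = sqrt(C1 + z^2)


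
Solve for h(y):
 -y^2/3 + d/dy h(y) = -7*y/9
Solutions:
 h(y) = C1 + y^3/9 - 7*y^2/18


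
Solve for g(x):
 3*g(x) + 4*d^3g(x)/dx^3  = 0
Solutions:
 g(x) = C3*exp(-6^(1/3)*x/2) + (C1*sin(2^(1/3)*3^(5/6)*x/4) + C2*cos(2^(1/3)*3^(5/6)*x/4))*exp(6^(1/3)*x/4)


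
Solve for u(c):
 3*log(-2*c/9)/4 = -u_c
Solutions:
 u(c) = C1 - 3*c*log(-c)/4 + 3*c*(-log(2) + 1 + 2*log(3))/4


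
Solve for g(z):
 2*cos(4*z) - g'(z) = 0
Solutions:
 g(z) = C1 + sin(4*z)/2


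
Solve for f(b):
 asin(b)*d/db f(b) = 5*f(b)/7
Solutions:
 f(b) = C1*exp(5*Integral(1/asin(b), b)/7)


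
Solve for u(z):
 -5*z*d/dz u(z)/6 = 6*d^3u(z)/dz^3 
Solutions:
 u(z) = C1 + Integral(C2*airyai(-30^(1/3)*z/6) + C3*airybi(-30^(1/3)*z/6), z)


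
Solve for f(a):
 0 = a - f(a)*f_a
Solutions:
 f(a) = -sqrt(C1 + a^2)
 f(a) = sqrt(C1 + a^2)


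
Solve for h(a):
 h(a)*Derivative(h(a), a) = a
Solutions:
 h(a) = -sqrt(C1 + a^2)
 h(a) = sqrt(C1 + a^2)


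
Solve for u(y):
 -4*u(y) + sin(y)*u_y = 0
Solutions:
 u(y) = C1*(cos(y)^2 - 2*cos(y) + 1)/(cos(y)^2 + 2*cos(y) + 1)


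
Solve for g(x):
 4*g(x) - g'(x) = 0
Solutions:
 g(x) = C1*exp(4*x)


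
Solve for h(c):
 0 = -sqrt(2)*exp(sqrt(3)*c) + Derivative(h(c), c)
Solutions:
 h(c) = C1 + sqrt(6)*exp(sqrt(3)*c)/3


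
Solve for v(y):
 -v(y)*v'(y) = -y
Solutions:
 v(y) = -sqrt(C1 + y^2)
 v(y) = sqrt(C1 + y^2)


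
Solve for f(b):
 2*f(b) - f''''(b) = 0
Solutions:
 f(b) = C1*exp(-2^(1/4)*b) + C2*exp(2^(1/4)*b) + C3*sin(2^(1/4)*b) + C4*cos(2^(1/4)*b)


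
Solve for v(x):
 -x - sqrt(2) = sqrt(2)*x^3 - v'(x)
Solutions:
 v(x) = C1 + sqrt(2)*x^4/4 + x^2/2 + sqrt(2)*x


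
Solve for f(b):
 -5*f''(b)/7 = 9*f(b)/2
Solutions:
 f(b) = C1*sin(3*sqrt(70)*b/10) + C2*cos(3*sqrt(70)*b/10)


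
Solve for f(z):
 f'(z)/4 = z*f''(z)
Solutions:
 f(z) = C1 + C2*z^(5/4)


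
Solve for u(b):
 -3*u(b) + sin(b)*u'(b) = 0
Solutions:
 u(b) = C1*(cos(b) - 1)^(3/2)/(cos(b) + 1)^(3/2)


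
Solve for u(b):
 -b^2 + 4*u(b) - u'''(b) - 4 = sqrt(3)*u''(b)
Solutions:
 u(b) = C1*exp(-b*((-sqrt(3)/9 + sqrt(-3 + (-18 + sqrt(3))^2)/9 + 2)^(-1/3) + 2*sqrt(3) + 3*(-sqrt(3)/9 + sqrt(-3 + (-18 + sqrt(3))^2)/9 + 2)^(1/3))/6)*sin(sqrt(3)*b*(-3*(-sqrt(3)/9 + sqrt(3)*sqrt(-4 + 27*(-4 + 2*sqrt(3)/9)^2)/18 + 2)^(1/3) + (-sqrt(3)/9 + sqrt(3)*sqrt(-4 + 27*(-4 + 2*sqrt(3)/9)^2)/18 + 2)^(-1/3))/6) + C2*exp(-b*((-sqrt(3)/9 + sqrt(-3 + (-18 + sqrt(3))^2)/9 + 2)^(-1/3) + 2*sqrt(3) + 3*(-sqrt(3)/9 + sqrt(-3 + (-18 + sqrt(3))^2)/9 + 2)^(1/3))/6)*cos(sqrt(3)*b*(-3*(-sqrt(3)/9 + sqrt(3)*sqrt(-4 + 27*(-4 + 2*sqrt(3)/9)^2)/18 + 2)^(1/3) + (-sqrt(3)/9 + sqrt(3)*sqrt(-4 + 27*(-4 + 2*sqrt(3)/9)^2)/18 + 2)^(-1/3))/6) + C3*exp(b*(-sqrt(3)/3 + 1/(3*(-sqrt(3)/9 + sqrt(-3 + (-18 + sqrt(3))^2)/9 + 2)^(1/3)) + (-sqrt(3)/9 + sqrt(-3 + (-18 + sqrt(3))^2)/9 + 2)^(1/3))) + b^2/4 + sqrt(3)/8 + 1


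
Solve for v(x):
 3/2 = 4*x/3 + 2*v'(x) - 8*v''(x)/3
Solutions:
 v(x) = C1 + C2*exp(3*x/4) - x^2/3 - 5*x/36


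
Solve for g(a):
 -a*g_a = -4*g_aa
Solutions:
 g(a) = C1 + C2*erfi(sqrt(2)*a/4)


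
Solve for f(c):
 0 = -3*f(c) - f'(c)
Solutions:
 f(c) = C1*exp(-3*c)


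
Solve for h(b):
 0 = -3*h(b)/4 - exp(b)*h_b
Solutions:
 h(b) = C1*exp(3*exp(-b)/4)


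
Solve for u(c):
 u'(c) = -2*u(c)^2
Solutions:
 u(c) = 1/(C1 + 2*c)


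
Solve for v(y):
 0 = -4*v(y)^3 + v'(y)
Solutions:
 v(y) = -sqrt(2)*sqrt(-1/(C1 + 4*y))/2
 v(y) = sqrt(2)*sqrt(-1/(C1 + 4*y))/2


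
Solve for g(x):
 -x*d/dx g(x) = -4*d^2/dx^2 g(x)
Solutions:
 g(x) = C1 + C2*erfi(sqrt(2)*x/4)


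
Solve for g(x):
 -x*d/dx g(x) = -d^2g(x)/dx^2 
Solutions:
 g(x) = C1 + C2*erfi(sqrt(2)*x/2)


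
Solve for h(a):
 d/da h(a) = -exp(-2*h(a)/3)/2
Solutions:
 h(a) = 3*log(-sqrt(C1 - a)) - 3*log(3)/2
 h(a) = 3*log(C1 - a/3)/2


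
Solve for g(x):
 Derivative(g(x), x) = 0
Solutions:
 g(x) = C1


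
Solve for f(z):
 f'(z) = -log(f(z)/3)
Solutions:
 -Integral(1/(-log(_y) + log(3)), (_y, f(z))) = C1 - z


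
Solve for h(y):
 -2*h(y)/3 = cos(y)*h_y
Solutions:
 h(y) = C1*(sin(y) - 1)^(1/3)/(sin(y) + 1)^(1/3)


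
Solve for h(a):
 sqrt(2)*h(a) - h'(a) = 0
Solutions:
 h(a) = C1*exp(sqrt(2)*a)


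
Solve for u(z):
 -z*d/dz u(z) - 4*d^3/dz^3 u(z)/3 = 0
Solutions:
 u(z) = C1 + Integral(C2*airyai(-6^(1/3)*z/2) + C3*airybi(-6^(1/3)*z/2), z)


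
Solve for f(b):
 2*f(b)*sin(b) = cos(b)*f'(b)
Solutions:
 f(b) = C1/cos(b)^2


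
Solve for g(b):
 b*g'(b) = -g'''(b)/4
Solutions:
 g(b) = C1 + Integral(C2*airyai(-2^(2/3)*b) + C3*airybi(-2^(2/3)*b), b)


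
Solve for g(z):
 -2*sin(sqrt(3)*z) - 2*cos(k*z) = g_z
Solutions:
 g(z) = C1 + 2*sqrt(3)*cos(sqrt(3)*z)/3 - 2*sin(k*z)/k


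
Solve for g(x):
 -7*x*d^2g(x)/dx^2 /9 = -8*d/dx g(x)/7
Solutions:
 g(x) = C1 + C2*x^(121/49)


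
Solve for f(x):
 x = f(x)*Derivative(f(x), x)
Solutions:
 f(x) = -sqrt(C1 + x^2)
 f(x) = sqrt(C1 + x^2)


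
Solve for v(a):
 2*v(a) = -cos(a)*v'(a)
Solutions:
 v(a) = C1*(sin(a) - 1)/(sin(a) + 1)


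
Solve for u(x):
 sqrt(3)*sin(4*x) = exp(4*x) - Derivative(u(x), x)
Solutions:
 u(x) = C1 + exp(4*x)/4 + sqrt(3)*cos(4*x)/4


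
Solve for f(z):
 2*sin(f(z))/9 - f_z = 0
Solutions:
 -2*z/9 + log(cos(f(z)) - 1)/2 - log(cos(f(z)) + 1)/2 = C1


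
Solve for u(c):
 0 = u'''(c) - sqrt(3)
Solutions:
 u(c) = C1 + C2*c + C3*c^2 + sqrt(3)*c^3/6


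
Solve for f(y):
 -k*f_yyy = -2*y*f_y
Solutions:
 f(y) = C1 + Integral(C2*airyai(2^(1/3)*y*(1/k)^(1/3)) + C3*airybi(2^(1/3)*y*(1/k)^(1/3)), y)


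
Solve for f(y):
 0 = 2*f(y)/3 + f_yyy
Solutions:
 f(y) = C3*exp(-2^(1/3)*3^(2/3)*y/3) + (C1*sin(2^(1/3)*3^(1/6)*y/2) + C2*cos(2^(1/3)*3^(1/6)*y/2))*exp(2^(1/3)*3^(2/3)*y/6)


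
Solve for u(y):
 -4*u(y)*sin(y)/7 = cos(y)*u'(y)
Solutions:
 u(y) = C1*cos(y)^(4/7)


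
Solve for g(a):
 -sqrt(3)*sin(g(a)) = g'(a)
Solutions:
 g(a) = -acos((-C1 - exp(2*sqrt(3)*a))/(C1 - exp(2*sqrt(3)*a))) + 2*pi
 g(a) = acos((-C1 - exp(2*sqrt(3)*a))/(C1 - exp(2*sqrt(3)*a)))


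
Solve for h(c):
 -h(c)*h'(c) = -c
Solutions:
 h(c) = -sqrt(C1 + c^2)
 h(c) = sqrt(C1 + c^2)


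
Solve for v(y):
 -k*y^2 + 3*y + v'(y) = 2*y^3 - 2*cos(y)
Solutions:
 v(y) = C1 + k*y^3/3 + y^4/2 - 3*y^2/2 - 2*sin(y)


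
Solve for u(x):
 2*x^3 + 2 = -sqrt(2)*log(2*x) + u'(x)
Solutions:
 u(x) = C1 + x^4/2 + sqrt(2)*x*log(x) - sqrt(2)*x + sqrt(2)*x*log(2) + 2*x


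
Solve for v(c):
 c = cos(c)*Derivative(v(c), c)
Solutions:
 v(c) = C1 + Integral(c/cos(c), c)


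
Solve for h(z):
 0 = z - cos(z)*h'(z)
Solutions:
 h(z) = C1 + Integral(z/cos(z), z)


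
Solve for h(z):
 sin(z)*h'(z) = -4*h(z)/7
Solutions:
 h(z) = C1*(cos(z) + 1)^(2/7)/(cos(z) - 1)^(2/7)


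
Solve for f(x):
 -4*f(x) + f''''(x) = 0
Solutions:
 f(x) = C1*exp(-sqrt(2)*x) + C2*exp(sqrt(2)*x) + C3*sin(sqrt(2)*x) + C4*cos(sqrt(2)*x)


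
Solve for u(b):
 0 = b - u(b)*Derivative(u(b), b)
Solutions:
 u(b) = -sqrt(C1 + b^2)
 u(b) = sqrt(C1 + b^2)


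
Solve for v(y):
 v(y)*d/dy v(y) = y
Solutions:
 v(y) = -sqrt(C1 + y^2)
 v(y) = sqrt(C1 + y^2)


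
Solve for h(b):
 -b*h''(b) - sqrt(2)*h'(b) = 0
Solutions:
 h(b) = C1 + C2*b^(1 - sqrt(2))


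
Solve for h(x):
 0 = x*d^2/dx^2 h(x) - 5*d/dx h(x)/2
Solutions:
 h(x) = C1 + C2*x^(7/2)


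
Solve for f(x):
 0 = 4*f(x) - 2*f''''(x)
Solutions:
 f(x) = C1*exp(-2^(1/4)*x) + C2*exp(2^(1/4)*x) + C3*sin(2^(1/4)*x) + C4*cos(2^(1/4)*x)


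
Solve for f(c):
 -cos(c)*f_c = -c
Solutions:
 f(c) = C1 + Integral(c/cos(c), c)


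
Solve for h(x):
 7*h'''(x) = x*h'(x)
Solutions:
 h(x) = C1 + Integral(C2*airyai(7^(2/3)*x/7) + C3*airybi(7^(2/3)*x/7), x)


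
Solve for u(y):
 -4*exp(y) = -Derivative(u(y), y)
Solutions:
 u(y) = C1 + 4*exp(y)


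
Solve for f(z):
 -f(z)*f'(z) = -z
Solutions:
 f(z) = -sqrt(C1 + z^2)
 f(z) = sqrt(C1 + z^2)


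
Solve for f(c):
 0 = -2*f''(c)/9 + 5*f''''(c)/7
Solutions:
 f(c) = C1 + C2*c + C3*exp(-sqrt(70)*c/15) + C4*exp(sqrt(70)*c/15)


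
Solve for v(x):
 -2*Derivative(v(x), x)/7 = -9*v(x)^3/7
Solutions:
 v(x) = -sqrt(-1/(C1 + 9*x))
 v(x) = sqrt(-1/(C1 + 9*x))


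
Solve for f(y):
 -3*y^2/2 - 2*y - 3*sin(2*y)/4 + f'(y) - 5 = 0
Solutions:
 f(y) = C1 + y^3/2 + y^2 + 5*y - 3*cos(2*y)/8


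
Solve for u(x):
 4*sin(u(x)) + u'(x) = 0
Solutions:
 u(x) = -acos((-C1 - exp(8*x))/(C1 - exp(8*x))) + 2*pi
 u(x) = acos((-C1 - exp(8*x))/(C1 - exp(8*x)))


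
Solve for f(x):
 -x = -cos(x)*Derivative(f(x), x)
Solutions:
 f(x) = C1 + Integral(x/cos(x), x)


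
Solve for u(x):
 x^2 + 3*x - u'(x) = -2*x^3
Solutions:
 u(x) = C1 + x^4/2 + x^3/3 + 3*x^2/2


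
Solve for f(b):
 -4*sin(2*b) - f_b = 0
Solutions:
 f(b) = C1 + 2*cos(2*b)


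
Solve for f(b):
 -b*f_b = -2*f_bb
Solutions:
 f(b) = C1 + C2*erfi(b/2)


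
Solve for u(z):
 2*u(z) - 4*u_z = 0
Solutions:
 u(z) = C1*exp(z/2)


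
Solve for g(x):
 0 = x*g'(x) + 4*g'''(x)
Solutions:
 g(x) = C1 + Integral(C2*airyai(-2^(1/3)*x/2) + C3*airybi(-2^(1/3)*x/2), x)


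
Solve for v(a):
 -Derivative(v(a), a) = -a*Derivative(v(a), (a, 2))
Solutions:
 v(a) = C1 + C2*a^2


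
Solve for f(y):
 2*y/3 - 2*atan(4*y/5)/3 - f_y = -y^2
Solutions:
 f(y) = C1 + y^3/3 + y^2/3 - 2*y*atan(4*y/5)/3 + 5*log(16*y^2 + 25)/12


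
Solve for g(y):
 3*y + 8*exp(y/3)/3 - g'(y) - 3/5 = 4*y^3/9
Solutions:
 g(y) = C1 - y^4/9 + 3*y^2/2 - 3*y/5 + 8*exp(y/3)


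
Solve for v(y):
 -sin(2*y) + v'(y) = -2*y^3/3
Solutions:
 v(y) = C1 - y^4/6 - cos(2*y)/2


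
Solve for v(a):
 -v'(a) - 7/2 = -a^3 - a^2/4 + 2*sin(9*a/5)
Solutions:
 v(a) = C1 + a^4/4 + a^3/12 - 7*a/2 + 10*cos(9*a/5)/9


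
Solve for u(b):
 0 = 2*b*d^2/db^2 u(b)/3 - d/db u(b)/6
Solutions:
 u(b) = C1 + C2*b^(5/4)


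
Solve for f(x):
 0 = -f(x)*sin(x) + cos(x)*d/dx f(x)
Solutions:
 f(x) = C1/cos(x)


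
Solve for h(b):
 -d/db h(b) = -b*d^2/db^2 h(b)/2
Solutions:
 h(b) = C1 + C2*b^3


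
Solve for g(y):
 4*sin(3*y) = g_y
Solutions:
 g(y) = C1 - 4*cos(3*y)/3


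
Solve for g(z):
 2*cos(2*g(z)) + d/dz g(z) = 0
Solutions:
 g(z) = -asin((C1 + exp(8*z))/(C1 - exp(8*z)))/2 + pi/2
 g(z) = asin((C1 + exp(8*z))/(C1 - exp(8*z)))/2


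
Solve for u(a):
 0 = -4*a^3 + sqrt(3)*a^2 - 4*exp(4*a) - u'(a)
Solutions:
 u(a) = C1 - a^4 + sqrt(3)*a^3/3 - exp(4*a)


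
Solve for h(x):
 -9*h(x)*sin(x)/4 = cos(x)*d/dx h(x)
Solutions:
 h(x) = C1*cos(x)^(9/4)


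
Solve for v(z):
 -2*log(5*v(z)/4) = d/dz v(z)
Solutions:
 -Integral(1/(-log(_y) - log(5) + 2*log(2)), (_y, v(z)))/2 = C1 - z


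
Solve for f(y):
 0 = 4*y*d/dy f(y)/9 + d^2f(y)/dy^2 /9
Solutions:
 f(y) = C1 + C2*erf(sqrt(2)*y)


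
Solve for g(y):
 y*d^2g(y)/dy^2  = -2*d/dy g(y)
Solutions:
 g(y) = C1 + C2/y


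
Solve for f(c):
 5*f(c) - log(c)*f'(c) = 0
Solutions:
 f(c) = C1*exp(5*li(c))


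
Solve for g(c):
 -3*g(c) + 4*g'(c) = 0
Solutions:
 g(c) = C1*exp(3*c/4)


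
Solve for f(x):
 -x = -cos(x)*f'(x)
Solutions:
 f(x) = C1 + Integral(x/cos(x), x)


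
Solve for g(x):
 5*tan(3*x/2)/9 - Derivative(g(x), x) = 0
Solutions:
 g(x) = C1 - 10*log(cos(3*x/2))/27


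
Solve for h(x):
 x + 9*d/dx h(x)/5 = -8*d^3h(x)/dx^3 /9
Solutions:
 h(x) = C1 + C2*sin(9*sqrt(10)*x/20) + C3*cos(9*sqrt(10)*x/20) - 5*x^2/18


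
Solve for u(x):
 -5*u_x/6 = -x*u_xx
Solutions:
 u(x) = C1 + C2*x^(11/6)


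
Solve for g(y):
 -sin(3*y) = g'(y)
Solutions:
 g(y) = C1 + cos(3*y)/3


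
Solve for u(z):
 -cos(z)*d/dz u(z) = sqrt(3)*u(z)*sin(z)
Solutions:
 u(z) = C1*cos(z)^(sqrt(3))


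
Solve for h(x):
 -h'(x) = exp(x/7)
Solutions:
 h(x) = C1 - 7*exp(x/7)


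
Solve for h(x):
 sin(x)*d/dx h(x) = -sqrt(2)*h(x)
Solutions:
 h(x) = C1*(cos(x) + 1)^(sqrt(2)/2)/(cos(x) - 1)^(sqrt(2)/2)


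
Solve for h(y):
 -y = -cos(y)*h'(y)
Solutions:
 h(y) = C1 + Integral(y/cos(y), y)


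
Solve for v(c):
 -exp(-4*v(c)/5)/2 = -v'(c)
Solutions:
 v(c) = 5*log(-I*(C1 + 2*c/5)^(1/4))
 v(c) = 5*log(I*(C1 + 2*c/5)^(1/4))
 v(c) = 5*log(-(C1 + 2*c/5)^(1/4))
 v(c) = 5*log(C1 + 2*c/5)/4


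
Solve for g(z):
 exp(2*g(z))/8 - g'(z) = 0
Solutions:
 g(z) = log(-1/(C1 + z))/2 + log(2)
 g(z) = log(-sqrt(-1/(C1 + z))) + log(2)


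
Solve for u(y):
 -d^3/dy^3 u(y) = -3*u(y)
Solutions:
 u(y) = C3*exp(3^(1/3)*y) + (C1*sin(3^(5/6)*y/2) + C2*cos(3^(5/6)*y/2))*exp(-3^(1/3)*y/2)


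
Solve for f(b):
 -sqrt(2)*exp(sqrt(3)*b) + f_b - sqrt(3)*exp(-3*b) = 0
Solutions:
 f(b) = C1 + sqrt(6)*exp(sqrt(3)*b)/3 - sqrt(3)*exp(-3*b)/3


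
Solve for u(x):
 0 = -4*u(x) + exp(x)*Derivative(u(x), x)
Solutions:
 u(x) = C1*exp(-4*exp(-x))


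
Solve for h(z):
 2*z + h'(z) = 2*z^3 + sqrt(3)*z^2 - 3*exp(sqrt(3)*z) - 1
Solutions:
 h(z) = C1 + z^4/2 + sqrt(3)*z^3/3 - z^2 - z - sqrt(3)*exp(sqrt(3)*z)


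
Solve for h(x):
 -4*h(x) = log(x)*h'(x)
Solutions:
 h(x) = C1*exp(-4*li(x))


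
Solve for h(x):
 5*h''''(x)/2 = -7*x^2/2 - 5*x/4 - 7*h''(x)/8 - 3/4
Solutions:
 h(x) = C1 + C2*x + C3*sin(sqrt(35)*x/10) + C4*cos(sqrt(35)*x/10) - x^4/3 - 5*x^3/21 + 11*x^2


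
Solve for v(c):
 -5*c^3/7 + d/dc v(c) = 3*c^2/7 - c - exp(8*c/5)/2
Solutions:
 v(c) = C1 + 5*c^4/28 + c^3/7 - c^2/2 - 5*exp(8*c/5)/16


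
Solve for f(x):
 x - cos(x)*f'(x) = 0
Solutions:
 f(x) = C1 + Integral(x/cos(x), x)


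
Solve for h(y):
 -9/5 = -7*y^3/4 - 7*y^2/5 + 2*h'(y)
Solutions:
 h(y) = C1 + 7*y^4/32 + 7*y^3/30 - 9*y/10


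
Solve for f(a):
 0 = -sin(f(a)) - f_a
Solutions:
 f(a) = -acos((-C1 - exp(2*a))/(C1 - exp(2*a))) + 2*pi
 f(a) = acos((-C1 - exp(2*a))/(C1 - exp(2*a)))


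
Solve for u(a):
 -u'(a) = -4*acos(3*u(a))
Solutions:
 Integral(1/acos(3*_y), (_y, u(a))) = C1 + 4*a


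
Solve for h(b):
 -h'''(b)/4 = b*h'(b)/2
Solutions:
 h(b) = C1 + Integral(C2*airyai(-2^(1/3)*b) + C3*airybi(-2^(1/3)*b), b)


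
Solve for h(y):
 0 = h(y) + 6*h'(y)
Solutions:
 h(y) = C1*exp(-y/6)


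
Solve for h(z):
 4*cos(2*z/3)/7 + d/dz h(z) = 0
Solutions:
 h(z) = C1 - 6*sin(2*z/3)/7


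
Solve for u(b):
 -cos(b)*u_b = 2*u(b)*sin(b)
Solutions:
 u(b) = C1*cos(b)^2


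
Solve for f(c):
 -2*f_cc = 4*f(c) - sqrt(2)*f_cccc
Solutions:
 f(c) = C1*exp(-2^(3/4)*c*sqrt(1 + sqrt(1 + 4*sqrt(2)))/2) + C2*exp(2^(3/4)*c*sqrt(1 + sqrt(1 + 4*sqrt(2)))/2) + C3*sin(2^(3/4)*c*sqrt(-1 + sqrt(1 + 4*sqrt(2)))/2) + C4*cosh(2^(3/4)*c*sqrt(1 - sqrt(1 + 4*sqrt(2)))/2)


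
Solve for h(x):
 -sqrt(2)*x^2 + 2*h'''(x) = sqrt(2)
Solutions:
 h(x) = C1 + C2*x + C3*x^2 + sqrt(2)*x^5/120 + sqrt(2)*x^3/12


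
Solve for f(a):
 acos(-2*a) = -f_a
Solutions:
 f(a) = C1 - a*acos(-2*a) - sqrt(1 - 4*a^2)/2


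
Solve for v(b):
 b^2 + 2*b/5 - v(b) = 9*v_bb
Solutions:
 v(b) = C1*sin(b/3) + C2*cos(b/3) + b^2 + 2*b/5 - 18


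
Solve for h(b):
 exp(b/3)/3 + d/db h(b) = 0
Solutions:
 h(b) = C1 - exp(b)^(1/3)


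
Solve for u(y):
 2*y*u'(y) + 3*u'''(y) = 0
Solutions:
 u(y) = C1 + Integral(C2*airyai(-2^(1/3)*3^(2/3)*y/3) + C3*airybi(-2^(1/3)*3^(2/3)*y/3), y)


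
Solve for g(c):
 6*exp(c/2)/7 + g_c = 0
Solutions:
 g(c) = C1 - 12*exp(c/2)/7


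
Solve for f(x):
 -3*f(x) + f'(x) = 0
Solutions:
 f(x) = C1*exp(3*x)


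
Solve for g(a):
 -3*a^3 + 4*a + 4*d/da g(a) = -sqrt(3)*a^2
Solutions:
 g(a) = C1 + 3*a^4/16 - sqrt(3)*a^3/12 - a^2/2


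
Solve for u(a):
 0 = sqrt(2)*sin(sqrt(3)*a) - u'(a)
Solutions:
 u(a) = C1 - sqrt(6)*cos(sqrt(3)*a)/3


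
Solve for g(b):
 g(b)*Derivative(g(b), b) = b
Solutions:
 g(b) = -sqrt(C1 + b^2)
 g(b) = sqrt(C1 + b^2)


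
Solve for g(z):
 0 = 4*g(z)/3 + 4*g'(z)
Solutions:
 g(z) = C1*exp(-z/3)


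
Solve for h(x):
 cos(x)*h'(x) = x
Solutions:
 h(x) = C1 + Integral(x/cos(x), x)


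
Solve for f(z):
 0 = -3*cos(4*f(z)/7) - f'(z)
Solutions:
 3*z - 7*log(sin(4*f(z)/7) - 1)/8 + 7*log(sin(4*f(z)/7) + 1)/8 = C1


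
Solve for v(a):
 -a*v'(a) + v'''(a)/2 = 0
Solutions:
 v(a) = C1 + Integral(C2*airyai(2^(1/3)*a) + C3*airybi(2^(1/3)*a), a)


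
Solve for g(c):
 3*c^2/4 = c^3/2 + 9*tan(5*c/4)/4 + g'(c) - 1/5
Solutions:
 g(c) = C1 - c^4/8 + c^3/4 + c/5 + 9*log(cos(5*c/4))/5


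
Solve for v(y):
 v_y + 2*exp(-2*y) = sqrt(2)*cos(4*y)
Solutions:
 v(y) = C1 + sqrt(2)*sin(4*y)/4 + exp(-2*y)


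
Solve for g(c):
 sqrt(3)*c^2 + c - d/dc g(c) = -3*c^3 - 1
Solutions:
 g(c) = C1 + 3*c^4/4 + sqrt(3)*c^3/3 + c^2/2 + c


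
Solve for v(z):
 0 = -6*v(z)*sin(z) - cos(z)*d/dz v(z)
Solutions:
 v(z) = C1*cos(z)^6


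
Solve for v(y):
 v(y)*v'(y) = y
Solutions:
 v(y) = -sqrt(C1 + y^2)
 v(y) = sqrt(C1 + y^2)


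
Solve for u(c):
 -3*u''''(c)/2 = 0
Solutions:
 u(c) = C1 + C2*c + C3*c^2 + C4*c^3


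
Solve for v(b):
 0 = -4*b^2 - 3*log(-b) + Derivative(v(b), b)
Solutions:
 v(b) = C1 + 4*b^3/3 + 3*b*log(-b) - 3*b


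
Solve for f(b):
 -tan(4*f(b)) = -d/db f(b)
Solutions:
 f(b) = -asin(C1*exp(4*b))/4 + pi/4
 f(b) = asin(C1*exp(4*b))/4


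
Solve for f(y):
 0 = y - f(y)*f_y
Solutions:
 f(y) = -sqrt(C1 + y^2)
 f(y) = sqrt(C1 + y^2)


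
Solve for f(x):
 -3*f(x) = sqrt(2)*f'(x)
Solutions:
 f(x) = C1*exp(-3*sqrt(2)*x/2)


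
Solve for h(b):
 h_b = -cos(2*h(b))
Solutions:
 h(b) = -asin((C1 + exp(4*b))/(C1 - exp(4*b)))/2 + pi/2
 h(b) = asin((C1 + exp(4*b))/(C1 - exp(4*b)))/2


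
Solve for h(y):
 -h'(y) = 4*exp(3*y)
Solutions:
 h(y) = C1 - 4*exp(3*y)/3


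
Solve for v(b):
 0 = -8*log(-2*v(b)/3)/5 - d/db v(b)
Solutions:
 5*Integral(1/(log(-_y) - log(3) + log(2)), (_y, v(b)))/8 = C1 - b


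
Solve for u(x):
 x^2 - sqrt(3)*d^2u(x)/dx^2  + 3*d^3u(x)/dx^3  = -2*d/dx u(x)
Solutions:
 u(x) = C1 - x^3/6 - sqrt(3)*x^2/4 + 3*x/4 + (C2*sin(sqrt(21)*x/6) + C3*cos(sqrt(21)*x/6))*exp(sqrt(3)*x/6)


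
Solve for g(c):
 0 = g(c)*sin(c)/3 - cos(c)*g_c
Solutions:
 g(c) = C1/cos(c)^(1/3)


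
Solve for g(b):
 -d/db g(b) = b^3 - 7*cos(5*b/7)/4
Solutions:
 g(b) = C1 - b^4/4 + 49*sin(5*b/7)/20


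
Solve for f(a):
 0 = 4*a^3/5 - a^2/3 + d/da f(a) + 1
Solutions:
 f(a) = C1 - a^4/5 + a^3/9 - a


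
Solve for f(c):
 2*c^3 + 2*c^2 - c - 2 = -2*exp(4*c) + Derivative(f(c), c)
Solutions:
 f(c) = C1 + c^4/2 + 2*c^3/3 - c^2/2 - 2*c + exp(4*c)/2


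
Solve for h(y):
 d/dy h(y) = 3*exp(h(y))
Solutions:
 h(y) = log(-1/(C1 + 3*y))


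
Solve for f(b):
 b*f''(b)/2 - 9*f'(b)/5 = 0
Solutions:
 f(b) = C1 + C2*b^(23/5)


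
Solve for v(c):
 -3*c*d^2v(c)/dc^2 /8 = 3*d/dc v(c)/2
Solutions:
 v(c) = C1 + C2/c^3


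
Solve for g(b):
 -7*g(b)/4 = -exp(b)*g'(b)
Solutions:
 g(b) = C1*exp(-7*exp(-b)/4)


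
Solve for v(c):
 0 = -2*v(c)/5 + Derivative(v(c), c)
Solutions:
 v(c) = C1*exp(2*c/5)


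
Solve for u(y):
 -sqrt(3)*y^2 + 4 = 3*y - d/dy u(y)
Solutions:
 u(y) = C1 + sqrt(3)*y^3/3 + 3*y^2/2 - 4*y


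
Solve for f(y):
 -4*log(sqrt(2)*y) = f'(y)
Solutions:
 f(y) = C1 - 4*y*log(y) - y*log(4) + 4*y


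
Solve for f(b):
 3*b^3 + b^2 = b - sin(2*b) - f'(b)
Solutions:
 f(b) = C1 - 3*b^4/4 - b^3/3 + b^2/2 + cos(2*b)/2


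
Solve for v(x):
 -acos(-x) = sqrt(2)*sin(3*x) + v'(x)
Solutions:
 v(x) = C1 - x*acos(-x) - sqrt(1 - x^2) + sqrt(2)*cos(3*x)/3


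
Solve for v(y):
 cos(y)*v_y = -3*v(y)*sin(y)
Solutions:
 v(y) = C1*cos(y)^3


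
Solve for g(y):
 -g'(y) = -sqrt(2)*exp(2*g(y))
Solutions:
 g(y) = log(-sqrt(-1/(C1 + sqrt(2)*y))) - log(2)/2
 g(y) = log(-1/(C1 + sqrt(2)*y))/2 - log(2)/2


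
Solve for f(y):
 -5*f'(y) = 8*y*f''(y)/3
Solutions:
 f(y) = C1 + C2/y^(7/8)


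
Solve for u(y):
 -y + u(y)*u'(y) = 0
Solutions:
 u(y) = -sqrt(C1 + y^2)
 u(y) = sqrt(C1 + y^2)


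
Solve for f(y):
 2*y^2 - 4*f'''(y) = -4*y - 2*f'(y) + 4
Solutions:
 f(y) = C1 + C2*exp(-sqrt(2)*y/2) + C3*exp(sqrt(2)*y/2) - y^3/3 - y^2 - 2*y


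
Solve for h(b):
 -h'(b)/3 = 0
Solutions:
 h(b) = C1


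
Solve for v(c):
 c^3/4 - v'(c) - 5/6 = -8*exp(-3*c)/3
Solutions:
 v(c) = C1 + c^4/16 - 5*c/6 - 8*exp(-3*c)/9


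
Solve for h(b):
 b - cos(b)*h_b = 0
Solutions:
 h(b) = C1 + Integral(b/cos(b), b)


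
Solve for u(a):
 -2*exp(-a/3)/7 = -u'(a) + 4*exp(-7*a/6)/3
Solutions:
 u(a) = C1 - 6*exp(-a/3)/7 - 8*exp(-7*a/6)/7


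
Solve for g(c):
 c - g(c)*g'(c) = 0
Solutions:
 g(c) = -sqrt(C1 + c^2)
 g(c) = sqrt(C1 + c^2)


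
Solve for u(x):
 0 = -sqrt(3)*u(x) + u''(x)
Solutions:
 u(x) = C1*exp(-3^(1/4)*x) + C2*exp(3^(1/4)*x)


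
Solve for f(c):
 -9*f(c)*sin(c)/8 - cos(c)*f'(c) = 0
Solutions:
 f(c) = C1*cos(c)^(9/8)


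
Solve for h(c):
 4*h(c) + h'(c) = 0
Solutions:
 h(c) = C1*exp(-4*c)


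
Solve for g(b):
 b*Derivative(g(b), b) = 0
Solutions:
 g(b) = C1


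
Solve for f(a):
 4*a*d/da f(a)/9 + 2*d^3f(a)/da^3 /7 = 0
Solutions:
 f(a) = C1 + Integral(C2*airyai(-42^(1/3)*a/3) + C3*airybi(-42^(1/3)*a/3), a)


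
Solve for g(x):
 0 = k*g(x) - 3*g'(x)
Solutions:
 g(x) = C1*exp(k*x/3)


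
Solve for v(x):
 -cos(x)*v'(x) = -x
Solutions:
 v(x) = C1 + Integral(x/cos(x), x)


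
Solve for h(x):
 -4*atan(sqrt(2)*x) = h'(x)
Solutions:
 h(x) = C1 - 4*x*atan(sqrt(2)*x) + sqrt(2)*log(2*x^2 + 1)


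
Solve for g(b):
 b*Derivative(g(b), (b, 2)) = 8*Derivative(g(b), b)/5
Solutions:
 g(b) = C1 + C2*b^(13/5)


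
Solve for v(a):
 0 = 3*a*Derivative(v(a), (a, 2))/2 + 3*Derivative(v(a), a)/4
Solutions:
 v(a) = C1 + C2*sqrt(a)


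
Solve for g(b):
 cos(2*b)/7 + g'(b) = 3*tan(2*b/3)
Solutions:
 g(b) = C1 - 9*log(cos(2*b/3))/2 - sin(2*b)/14


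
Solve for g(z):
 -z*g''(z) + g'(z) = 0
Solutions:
 g(z) = C1 + C2*z^2


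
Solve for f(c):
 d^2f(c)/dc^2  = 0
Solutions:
 f(c) = C1 + C2*c


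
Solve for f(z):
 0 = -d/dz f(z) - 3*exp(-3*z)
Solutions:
 f(z) = C1 + exp(-3*z)


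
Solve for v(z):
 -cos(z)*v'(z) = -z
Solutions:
 v(z) = C1 + Integral(z/cos(z), z)


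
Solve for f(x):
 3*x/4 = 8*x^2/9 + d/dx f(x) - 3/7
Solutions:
 f(x) = C1 - 8*x^3/27 + 3*x^2/8 + 3*x/7


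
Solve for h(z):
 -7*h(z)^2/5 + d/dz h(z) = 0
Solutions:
 h(z) = -5/(C1 + 7*z)


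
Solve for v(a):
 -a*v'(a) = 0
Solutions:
 v(a) = C1


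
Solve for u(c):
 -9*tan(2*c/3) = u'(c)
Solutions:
 u(c) = C1 + 27*log(cos(2*c/3))/2


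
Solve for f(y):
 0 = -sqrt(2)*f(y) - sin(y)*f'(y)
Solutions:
 f(y) = C1*(cos(y) + 1)^(sqrt(2)/2)/(cos(y) - 1)^(sqrt(2)/2)


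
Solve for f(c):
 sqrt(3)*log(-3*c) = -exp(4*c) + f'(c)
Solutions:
 f(c) = C1 + sqrt(3)*c*log(-c) + sqrt(3)*c*(-1 + log(3)) + exp(4*c)/4


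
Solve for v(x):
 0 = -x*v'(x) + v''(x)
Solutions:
 v(x) = C1 + C2*erfi(sqrt(2)*x/2)


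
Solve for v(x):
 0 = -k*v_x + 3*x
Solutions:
 v(x) = C1 + 3*x^2/(2*k)


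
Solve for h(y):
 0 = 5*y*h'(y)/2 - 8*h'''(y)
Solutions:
 h(y) = C1 + Integral(C2*airyai(2^(2/3)*5^(1/3)*y/4) + C3*airybi(2^(2/3)*5^(1/3)*y/4), y)


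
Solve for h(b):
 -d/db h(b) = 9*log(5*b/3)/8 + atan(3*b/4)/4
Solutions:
 h(b) = C1 - 9*b*log(b)/8 - b*atan(3*b/4)/4 - 9*b*log(5)/8 + 9*b/8 + 9*b*log(3)/8 + log(9*b^2 + 16)/6


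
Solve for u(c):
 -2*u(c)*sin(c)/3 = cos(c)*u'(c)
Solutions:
 u(c) = C1*cos(c)^(2/3)


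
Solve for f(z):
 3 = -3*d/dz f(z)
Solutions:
 f(z) = C1 - z


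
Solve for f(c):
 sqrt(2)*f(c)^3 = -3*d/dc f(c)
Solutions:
 f(c) = -sqrt(6)*sqrt(-1/(C1 - sqrt(2)*c))/2
 f(c) = sqrt(6)*sqrt(-1/(C1 - sqrt(2)*c))/2


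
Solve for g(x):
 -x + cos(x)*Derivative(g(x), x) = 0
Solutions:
 g(x) = C1 + Integral(x/cos(x), x)


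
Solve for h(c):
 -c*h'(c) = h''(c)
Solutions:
 h(c) = C1 + C2*erf(sqrt(2)*c/2)


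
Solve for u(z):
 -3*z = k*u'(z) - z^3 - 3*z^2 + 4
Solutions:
 u(z) = C1 + z^4/(4*k) + z^3/k - 3*z^2/(2*k) - 4*z/k


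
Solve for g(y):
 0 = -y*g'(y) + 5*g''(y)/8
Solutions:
 g(y) = C1 + C2*erfi(2*sqrt(5)*y/5)


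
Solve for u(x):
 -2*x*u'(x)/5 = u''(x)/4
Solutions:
 u(x) = C1 + C2*erf(2*sqrt(5)*x/5)


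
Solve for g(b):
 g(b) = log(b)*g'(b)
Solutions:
 g(b) = C1*exp(li(b))


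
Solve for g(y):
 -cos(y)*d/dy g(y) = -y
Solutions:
 g(y) = C1 + Integral(y/cos(y), y)


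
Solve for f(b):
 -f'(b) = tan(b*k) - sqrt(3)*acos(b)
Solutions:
 f(b) = C1 + sqrt(3)*(b*acos(b) - sqrt(1 - b^2)) - Piecewise((-log(cos(b*k))/k, Ne(k, 0)), (0, True))


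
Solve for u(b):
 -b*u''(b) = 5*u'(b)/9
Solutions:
 u(b) = C1 + C2*b^(4/9)


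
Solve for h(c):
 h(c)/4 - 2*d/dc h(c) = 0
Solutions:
 h(c) = C1*exp(c/8)


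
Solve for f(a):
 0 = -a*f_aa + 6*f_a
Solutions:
 f(a) = C1 + C2*a^7


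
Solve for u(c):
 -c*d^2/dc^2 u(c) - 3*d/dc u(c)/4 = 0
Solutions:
 u(c) = C1 + C2*c^(1/4)


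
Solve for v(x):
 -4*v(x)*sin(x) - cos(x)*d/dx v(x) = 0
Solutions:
 v(x) = C1*cos(x)^4


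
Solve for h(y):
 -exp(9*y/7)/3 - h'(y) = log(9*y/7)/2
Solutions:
 h(y) = C1 - y*log(y)/2 + y*(-log(3) + 1/2 + log(7)/2) - 7*exp(9*y/7)/27


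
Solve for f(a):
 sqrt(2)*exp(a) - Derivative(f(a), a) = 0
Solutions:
 f(a) = C1 + sqrt(2)*exp(a)


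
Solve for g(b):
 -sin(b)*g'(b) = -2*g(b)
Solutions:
 g(b) = C1*(cos(b) - 1)/(cos(b) + 1)


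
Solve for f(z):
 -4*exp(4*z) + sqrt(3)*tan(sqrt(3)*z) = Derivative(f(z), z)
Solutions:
 f(z) = C1 - exp(4*z) - log(cos(sqrt(3)*z))


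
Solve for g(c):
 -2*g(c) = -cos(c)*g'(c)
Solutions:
 g(c) = C1*(sin(c) + 1)/(sin(c) - 1)


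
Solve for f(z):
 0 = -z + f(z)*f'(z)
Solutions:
 f(z) = -sqrt(C1 + z^2)
 f(z) = sqrt(C1 + z^2)


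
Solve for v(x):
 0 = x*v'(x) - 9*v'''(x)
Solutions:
 v(x) = C1 + Integral(C2*airyai(3^(1/3)*x/3) + C3*airybi(3^(1/3)*x/3), x)


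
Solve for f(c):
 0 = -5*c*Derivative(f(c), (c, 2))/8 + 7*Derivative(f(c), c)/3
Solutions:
 f(c) = C1 + C2*c^(71/15)


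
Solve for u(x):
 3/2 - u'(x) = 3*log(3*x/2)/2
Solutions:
 u(x) = C1 - 3*x*log(x)/2 - 3*x*log(3)/2 + 3*x*log(2)/2 + 3*x


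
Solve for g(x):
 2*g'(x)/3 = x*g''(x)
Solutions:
 g(x) = C1 + C2*x^(5/3)


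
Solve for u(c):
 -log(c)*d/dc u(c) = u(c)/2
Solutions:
 u(c) = C1*exp(-li(c)/2)


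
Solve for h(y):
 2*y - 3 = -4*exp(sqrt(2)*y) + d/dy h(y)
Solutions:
 h(y) = C1 + y^2 - 3*y + 2*sqrt(2)*exp(sqrt(2)*y)


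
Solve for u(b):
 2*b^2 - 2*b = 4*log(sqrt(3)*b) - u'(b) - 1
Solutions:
 u(b) = C1 - 2*b^3/3 + b^2 + 4*b*log(b) - 5*b + b*log(9)


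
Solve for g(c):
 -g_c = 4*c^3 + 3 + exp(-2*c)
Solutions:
 g(c) = C1 - c^4 - 3*c + exp(-2*c)/2


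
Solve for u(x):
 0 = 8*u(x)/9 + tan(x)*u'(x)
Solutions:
 u(x) = C1/sin(x)^(8/9)


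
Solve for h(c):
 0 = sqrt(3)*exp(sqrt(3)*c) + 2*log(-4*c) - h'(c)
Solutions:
 h(c) = C1 + 2*c*log(-c) + 2*c*(-1 + 2*log(2)) + exp(sqrt(3)*c)


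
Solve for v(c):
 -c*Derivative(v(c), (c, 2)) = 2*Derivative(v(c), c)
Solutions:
 v(c) = C1 + C2/c


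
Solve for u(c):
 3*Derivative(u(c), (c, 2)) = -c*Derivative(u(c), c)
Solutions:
 u(c) = C1 + C2*erf(sqrt(6)*c/6)


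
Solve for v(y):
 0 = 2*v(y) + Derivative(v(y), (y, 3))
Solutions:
 v(y) = C3*exp(-2^(1/3)*y) + (C1*sin(2^(1/3)*sqrt(3)*y/2) + C2*cos(2^(1/3)*sqrt(3)*y/2))*exp(2^(1/3)*y/2)


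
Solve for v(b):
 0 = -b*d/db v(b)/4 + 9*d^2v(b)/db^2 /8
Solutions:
 v(b) = C1 + C2*erfi(b/3)


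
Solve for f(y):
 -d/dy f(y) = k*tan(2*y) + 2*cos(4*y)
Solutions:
 f(y) = C1 + k*log(cos(2*y))/2 - sin(4*y)/2


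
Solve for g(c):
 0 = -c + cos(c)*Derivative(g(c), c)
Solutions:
 g(c) = C1 + Integral(c/cos(c), c)


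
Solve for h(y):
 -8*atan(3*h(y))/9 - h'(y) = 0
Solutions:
 Integral(1/atan(3*_y), (_y, h(y))) = C1 - 8*y/9


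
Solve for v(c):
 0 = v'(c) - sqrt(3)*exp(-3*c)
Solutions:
 v(c) = C1 - sqrt(3)*exp(-3*c)/3


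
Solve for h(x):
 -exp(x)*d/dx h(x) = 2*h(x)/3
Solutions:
 h(x) = C1*exp(2*exp(-x)/3)


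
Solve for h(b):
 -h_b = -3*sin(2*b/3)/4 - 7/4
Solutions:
 h(b) = C1 + 7*b/4 - 9*cos(2*b/3)/8


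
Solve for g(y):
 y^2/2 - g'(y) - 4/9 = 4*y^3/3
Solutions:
 g(y) = C1 - y^4/3 + y^3/6 - 4*y/9


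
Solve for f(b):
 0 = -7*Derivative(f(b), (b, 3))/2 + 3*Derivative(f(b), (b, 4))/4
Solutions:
 f(b) = C1 + C2*b + C3*b^2 + C4*exp(14*b/3)


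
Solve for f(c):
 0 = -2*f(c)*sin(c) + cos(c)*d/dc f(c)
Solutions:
 f(c) = C1/cos(c)^2


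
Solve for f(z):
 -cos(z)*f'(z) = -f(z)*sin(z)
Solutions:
 f(z) = C1/cos(z)


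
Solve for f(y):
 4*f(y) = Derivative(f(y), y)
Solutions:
 f(y) = C1*exp(4*y)


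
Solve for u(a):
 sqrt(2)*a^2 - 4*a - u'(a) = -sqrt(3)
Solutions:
 u(a) = C1 + sqrt(2)*a^3/3 - 2*a^2 + sqrt(3)*a


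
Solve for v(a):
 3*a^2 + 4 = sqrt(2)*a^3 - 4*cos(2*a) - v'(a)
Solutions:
 v(a) = C1 + sqrt(2)*a^4/4 - a^3 - 4*a - 4*sin(a)*cos(a)


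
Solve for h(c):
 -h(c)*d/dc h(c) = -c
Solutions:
 h(c) = -sqrt(C1 + c^2)
 h(c) = sqrt(C1 + c^2)


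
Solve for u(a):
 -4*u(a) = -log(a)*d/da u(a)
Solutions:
 u(a) = C1*exp(4*li(a))


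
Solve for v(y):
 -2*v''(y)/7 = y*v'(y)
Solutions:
 v(y) = C1 + C2*erf(sqrt(7)*y/2)


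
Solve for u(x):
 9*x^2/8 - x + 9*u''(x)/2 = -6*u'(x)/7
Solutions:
 u(x) = C1 + C2*exp(-4*x/21) - 7*x^3/16 + 1435*x^2/192 - 10045*x/128


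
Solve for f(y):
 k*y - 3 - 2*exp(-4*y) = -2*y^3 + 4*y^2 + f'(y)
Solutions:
 f(y) = C1 + k*y^2/2 + y^4/2 - 4*y^3/3 - 3*y + exp(-4*y)/2


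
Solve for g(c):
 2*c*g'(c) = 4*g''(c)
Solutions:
 g(c) = C1 + C2*erfi(c/2)


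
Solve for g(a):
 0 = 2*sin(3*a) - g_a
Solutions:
 g(a) = C1 - 2*cos(3*a)/3


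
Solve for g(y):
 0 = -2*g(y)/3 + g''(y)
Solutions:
 g(y) = C1*exp(-sqrt(6)*y/3) + C2*exp(sqrt(6)*y/3)


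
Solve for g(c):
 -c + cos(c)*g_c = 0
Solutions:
 g(c) = C1 + Integral(c/cos(c), c)


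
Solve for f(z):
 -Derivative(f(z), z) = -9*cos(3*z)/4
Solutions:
 f(z) = C1 + 3*sin(3*z)/4


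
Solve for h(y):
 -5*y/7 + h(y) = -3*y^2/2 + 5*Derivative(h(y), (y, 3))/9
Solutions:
 h(y) = C3*exp(15^(2/3)*y/5) - 3*y^2/2 + 5*y/7 + (C1*sin(3*3^(1/6)*5^(2/3)*y/10) + C2*cos(3*3^(1/6)*5^(2/3)*y/10))*exp(-15^(2/3)*y/10)


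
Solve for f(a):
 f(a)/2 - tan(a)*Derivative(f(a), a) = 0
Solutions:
 f(a) = C1*sqrt(sin(a))


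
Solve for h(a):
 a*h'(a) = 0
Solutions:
 h(a) = C1


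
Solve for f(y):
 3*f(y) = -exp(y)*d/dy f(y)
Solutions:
 f(y) = C1*exp(3*exp(-y))


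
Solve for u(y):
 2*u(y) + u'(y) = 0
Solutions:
 u(y) = C1*exp(-2*y)


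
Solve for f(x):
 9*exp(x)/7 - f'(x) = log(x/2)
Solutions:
 f(x) = C1 - x*log(x) + x*(log(2) + 1) + 9*exp(x)/7


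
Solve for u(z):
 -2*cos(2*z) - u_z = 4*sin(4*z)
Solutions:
 u(z) = C1 - sin(2*z) + cos(4*z)


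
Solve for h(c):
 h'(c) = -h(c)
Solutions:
 h(c) = C1*exp(-c)


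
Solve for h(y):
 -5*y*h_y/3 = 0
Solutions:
 h(y) = C1


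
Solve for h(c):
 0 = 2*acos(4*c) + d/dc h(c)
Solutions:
 h(c) = C1 - 2*c*acos(4*c) + sqrt(1 - 16*c^2)/2


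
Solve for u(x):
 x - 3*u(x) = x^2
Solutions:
 u(x) = x*(1 - x)/3


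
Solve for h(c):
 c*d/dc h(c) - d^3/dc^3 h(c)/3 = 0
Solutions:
 h(c) = C1 + Integral(C2*airyai(3^(1/3)*c) + C3*airybi(3^(1/3)*c), c)


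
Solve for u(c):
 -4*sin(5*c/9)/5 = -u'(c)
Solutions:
 u(c) = C1 - 36*cos(5*c/9)/25


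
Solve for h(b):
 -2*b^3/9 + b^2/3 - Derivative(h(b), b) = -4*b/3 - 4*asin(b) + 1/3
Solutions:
 h(b) = C1 - b^4/18 + b^3/9 + 2*b^2/3 + 4*b*asin(b) - b/3 + 4*sqrt(1 - b^2)
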